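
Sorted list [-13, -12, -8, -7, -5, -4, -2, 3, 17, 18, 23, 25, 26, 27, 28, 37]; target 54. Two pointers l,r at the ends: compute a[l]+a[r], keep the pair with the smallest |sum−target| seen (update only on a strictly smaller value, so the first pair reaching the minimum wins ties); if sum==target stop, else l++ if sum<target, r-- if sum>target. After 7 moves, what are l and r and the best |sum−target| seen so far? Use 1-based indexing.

l=8, r=16, best |Δ|=19

l=1 r=16: -13+37=24 d=30 *, l++
l=2 r=16: -12+37=25 d=29 *, l++
l=3 r=16: -8+37=29 d=25 *, l++
l=4 r=16: -7+37=30 d=24 *, l++
l=5 r=16: -5+37=32 d=22 *, l++
l=6 r=16: -4+37=33 d=21 *, l++
l=7 r=16: -2+37=35 d=19 *, l++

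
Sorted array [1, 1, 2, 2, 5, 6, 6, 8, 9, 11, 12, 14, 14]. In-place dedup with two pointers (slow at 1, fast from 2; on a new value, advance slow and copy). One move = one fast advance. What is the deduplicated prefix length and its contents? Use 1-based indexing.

(s=1,f=2) a[fast]=1=a[slow] dup → fast++
(s=1,f=3) a[fast]=2≠a[slow]=1 write a[2]=2 → slow++,fast++
(s=2,f=4) a[fast]=2=a[slow] dup → fast++
(s=2,f=5) a[fast]=5≠a[slow]=2 write a[3]=5 → slow++,fast++
(s=3,f=6) a[fast]=6≠a[slow]=5 write a[4]=6 → slow++,fast++
(s=4,f=7) a[fast]=6=a[slow] dup → fast++
(s=4,f=8) a[fast]=8≠a[slow]=6 write a[5]=8 → slow++,fast++
(s=5,f=9) a[fast]=9≠a[slow]=8 write a[6]=9 → slow++,fast++
(s=6,f=10) a[fast]=11≠a[slow]=9 write a[7]=11 → slow++,fast++
(s=7,f=11) a[fast]=12≠a[slow]=11 write a[8]=12 → slow++,fast++
(s=8,f=12) a[fast]=14≠a[slow]=12 write a[9]=14 → slow++,fast++
(s=9,f=13) a[fast]=14=a[slow] dup → fast++

length 9; prefix = [1, 2, 5, 6, 8, 9, 11, 12, 14]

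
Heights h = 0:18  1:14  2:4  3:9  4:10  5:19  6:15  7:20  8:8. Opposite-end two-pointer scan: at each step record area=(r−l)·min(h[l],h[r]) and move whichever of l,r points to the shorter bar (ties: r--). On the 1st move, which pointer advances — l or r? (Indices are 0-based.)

r

[0,8] min(18,8)*8=64 best=64 * → r--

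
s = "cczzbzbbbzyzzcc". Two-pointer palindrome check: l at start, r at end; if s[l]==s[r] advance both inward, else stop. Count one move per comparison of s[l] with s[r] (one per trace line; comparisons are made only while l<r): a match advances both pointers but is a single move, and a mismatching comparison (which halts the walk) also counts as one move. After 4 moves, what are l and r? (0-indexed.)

l=0 r=14: 'c'=='c', l++,r--
l=1 r=13: 'c'=='c', l++,r--
l=2 r=12: 'z'=='z', l++,r--
l=3 r=11: 'z'=='z', l++,r--

l=4, r=10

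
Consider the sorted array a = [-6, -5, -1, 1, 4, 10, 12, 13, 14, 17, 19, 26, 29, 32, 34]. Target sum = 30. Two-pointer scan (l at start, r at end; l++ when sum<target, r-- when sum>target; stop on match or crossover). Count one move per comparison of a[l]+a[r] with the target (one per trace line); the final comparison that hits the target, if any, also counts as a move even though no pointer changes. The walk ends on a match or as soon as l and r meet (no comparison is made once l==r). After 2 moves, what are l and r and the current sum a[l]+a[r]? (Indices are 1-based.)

l=3, r=15, sum=33

[1,15] -6+34=28 <30 → l++
[2,15] -5+34=29 <30 → l++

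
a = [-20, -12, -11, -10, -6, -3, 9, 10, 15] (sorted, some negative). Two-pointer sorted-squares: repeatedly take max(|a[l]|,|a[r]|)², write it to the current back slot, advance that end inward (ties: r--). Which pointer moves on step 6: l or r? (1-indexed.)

l

l=1 r=9: |-20|>|15| out[9]=400, l++
l=2 r=9: |-12|<=|15| out[8]=225, r--
l=2 r=8: |-12|>|10| out[7]=144, l++
l=3 r=8: |-11|>|10| out[6]=121, l++
l=4 r=8: |-10|<=|10| out[5]=100, r--
l=4 r=7: |-10|>|9| out[4]=100, l++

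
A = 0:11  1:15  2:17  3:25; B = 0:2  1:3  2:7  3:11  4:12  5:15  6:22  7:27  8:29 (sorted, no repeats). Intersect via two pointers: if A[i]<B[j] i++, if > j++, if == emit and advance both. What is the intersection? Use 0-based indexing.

[i=0,j=0] 11>2 → j++
[i=0,j=1] 11>3 → j++
[i=0,j=2] 11>7 → j++
[i=0,j=3] 11==11 emit → i++,j++
[i=1,j=4] 15>12 → j++
[i=1,j=5] 15==15 emit → i++,j++
[i=2,j=6] 17<22 → i++
[i=3,j=6] 25>22 → j++
[i=3,j=7] 25<27 → i++

intersection = [11, 15]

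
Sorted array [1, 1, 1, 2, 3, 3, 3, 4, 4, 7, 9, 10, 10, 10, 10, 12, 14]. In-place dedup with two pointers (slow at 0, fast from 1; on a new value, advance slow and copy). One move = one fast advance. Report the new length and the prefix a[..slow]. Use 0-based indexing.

length 9; prefix = [1, 2, 3, 4, 7, 9, 10, 12, 14]

slow=0 fast=1: a[fast]=1=a[slow] dup, fast++
slow=0 fast=2: a[fast]=1=a[slow] dup, fast++
slow=0 fast=3: a[fast]=2≠a[slow]=1 write a[1]=2, slow++,fast++
slow=1 fast=4: a[fast]=3≠a[slow]=2 write a[2]=3, slow++,fast++
slow=2 fast=5: a[fast]=3=a[slow] dup, fast++
slow=2 fast=6: a[fast]=3=a[slow] dup, fast++
slow=2 fast=7: a[fast]=4≠a[slow]=3 write a[3]=4, slow++,fast++
slow=3 fast=8: a[fast]=4=a[slow] dup, fast++
slow=3 fast=9: a[fast]=7≠a[slow]=4 write a[4]=7, slow++,fast++
slow=4 fast=10: a[fast]=9≠a[slow]=7 write a[5]=9, slow++,fast++
slow=5 fast=11: a[fast]=10≠a[slow]=9 write a[6]=10, slow++,fast++
slow=6 fast=12: a[fast]=10=a[slow] dup, fast++
slow=6 fast=13: a[fast]=10=a[slow] dup, fast++
slow=6 fast=14: a[fast]=10=a[slow] dup, fast++
slow=6 fast=15: a[fast]=12≠a[slow]=10 write a[7]=12, slow++,fast++
slow=7 fast=16: a[fast]=14≠a[slow]=12 write a[8]=14, slow++,fast++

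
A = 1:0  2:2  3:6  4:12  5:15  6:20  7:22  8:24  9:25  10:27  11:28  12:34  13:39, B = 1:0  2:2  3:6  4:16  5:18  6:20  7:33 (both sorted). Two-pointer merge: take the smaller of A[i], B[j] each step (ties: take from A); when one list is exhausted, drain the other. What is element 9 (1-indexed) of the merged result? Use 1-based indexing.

merged[9] = 16

i=1 j=1: A[i]=0<=B[j]=0 take 0, i++
i=2 j=1: A[i]=2>B[j]=0 take 0, j++
i=2 j=2: A[i]=2<=B[j]=2 take 2, i++
i=3 j=2: A[i]=6>B[j]=2 take 2, j++
i=3 j=3: A[i]=6<=B[j]=6 take 6, i++
i=4 j=3: A[i]=12>B[j]=6 take 6, j++
i=4 j=4: A[i]=12<=B[j]=16 take 12, i++
i=5 j=4: A[i]=15<=B[j]=16 take 15, i++
i=6 j=4: A[i]=20>B[j]=16 take 16, j++
i=6 j=5: A[i]=20>B[j]=18 take 18, j++
i=6 j=6: A[i]=20<=B[j]=20 take 20, i++
i=7 j=6: A[i]=22>B[j]=20 take 20, j++
i=7 j=7: A[i]=22<=B[j]=33 take 22, i++
i=8 j=7: A[i]=24<=B[j]=33 take 24, i++
i=9 j=7: A[i]=25<=B[j]=33 take 25, i++
i=10 j=7: A[i]=27<=B[j]=33 take 27, i++
i=11 j=7: A[i]=28<=B[j]=33 take 28, i++
i=12 j=7: A[i]=34>B[j]=33 take 33, j++
i=12 j=8: B done, take A[i]=34, i++
i=13 j=8: B done, take A[i]=39, i++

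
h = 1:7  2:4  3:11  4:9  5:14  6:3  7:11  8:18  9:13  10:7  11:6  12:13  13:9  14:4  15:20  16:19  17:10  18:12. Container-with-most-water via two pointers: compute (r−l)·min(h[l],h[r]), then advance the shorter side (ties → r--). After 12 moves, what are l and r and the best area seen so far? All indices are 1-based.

[1,18] min(7,12)*17=119 best=119 * → l++
[2,18] min(4,12)*16=64 best=119 → l++
[3,18] min(11,12)*15=165 best=165 * → l++
[4,18] min(9,12)*14=126 best=165 → l++
[5,18] min(14,12)*13=156 best=165 → r--
[5,17] min(14,10)*12=120 best=165 → r--
[5,16] min(14,19)*11=154 best=165 → l++
[6,16] min(3,19)*10=30 best=165 → l++
[7,16] min(11,19)*9=99 best=165 → l++
[8,16] min(18,19)*8=144 best=165 → l++
[9,16] min(13,19)*7=91 best=165 → l++
[10,16] min(7,19)*6=42 best=165 → l++

l=11, r=16, best area=165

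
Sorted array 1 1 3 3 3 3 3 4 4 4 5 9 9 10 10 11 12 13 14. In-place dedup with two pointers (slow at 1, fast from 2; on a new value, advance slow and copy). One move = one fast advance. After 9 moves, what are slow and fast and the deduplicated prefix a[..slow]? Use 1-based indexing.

slow=1 fast=2: a[fast]=1=a[slow] dup, fast++
slow=1 fast=3: a[fast]=3≠a[slow]=1 write a[2]=3, slow++,fast++
slow=2 fast=4: a[fast]=3=a[slow] dup, fast++
slow=2 fast=5: a[fast]=3=a[slow] dup, fast++
slow=2 fast=6: a[fast]=3=a[slow] dup, fast++
slow=2 fast=7: a[fast]=3=a[slow] dup, fast++
slow=2 fast=8: a[fast]=4≠a[slow]=3 write a[3]=4, slow++,fast++
slow=3 fast=9: a[fast]=4=a[slow] dup, fast++
slow=3 fast=10: a[fast]=4=a[slow] dup, fast++

slow=3, fast=11, prefix=[1, 3, 4]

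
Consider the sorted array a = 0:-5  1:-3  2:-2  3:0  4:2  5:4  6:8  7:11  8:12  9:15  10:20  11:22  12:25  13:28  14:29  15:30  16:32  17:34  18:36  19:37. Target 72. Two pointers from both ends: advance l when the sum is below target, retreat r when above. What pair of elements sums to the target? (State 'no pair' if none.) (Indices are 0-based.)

[0,19] -5+37=32 <72 → l++
[1,19] -3+37=34 <72 → l++
[2,19] -2+37=35 <72 → l++
[3,19] 0+37=37 <72 → l++
[4,19] 2+37=39 <72 → l++
[5,19] 4+37=41 <72 → l++
[6,19] 8+37=45 <72 → l++
[7,19] 11+37=48 <72 → l++
[8,19] 12+37=49 <72 → l++
[9,19] 15+37=52 <72 → l++
[10,19] 20+37=57 <72 → l++
[11,19] 22+37=59 <72 → l++
[12,19] 25+37=62 <72 → l++
[13,19] 28+37=65 <72 → l++
[14,19] 29+37=66 <72 → l++
[15,19] 30+37=67 <72 → l++
[16,19] 32+37=69 <72 → l++
[17,19] 34+37=71 <72 → l++
[18,19] 36+37=73 >72 → r--

no pair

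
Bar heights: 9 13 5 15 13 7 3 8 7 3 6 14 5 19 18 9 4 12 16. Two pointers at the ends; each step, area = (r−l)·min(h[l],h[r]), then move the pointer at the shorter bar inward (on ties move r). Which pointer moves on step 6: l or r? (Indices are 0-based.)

[0,18] min(9,16)*18=162 best=162 * → l++
[1,18] min(13,16)*17=221 best=221 * → l++
[2,18] min(5,16)*16=80 best=221 → l++
[3,18] min(15,16)*15=225 best=225 * → l++
[4,18] min(13,16)*14=182 best=225 → l++
[5,18] min(7,16)*13=91 best=225 → l++

l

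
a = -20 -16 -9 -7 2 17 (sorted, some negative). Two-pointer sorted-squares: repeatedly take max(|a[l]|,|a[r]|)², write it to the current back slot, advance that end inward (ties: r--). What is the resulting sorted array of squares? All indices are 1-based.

[4, 49, 81, 256, 289, 400]

[1,6] |-20|>|17| out[6]=400 → l++
[2,6] |-16|<=|17| out[5]=289 → r--
[2,5] |-16|>|2| out[4]=256 → l++
[3,5] |-9|>|2| out[3]=81 → l++
[4,5] |-7|>|2| out[2]=49 → l++
[5,5] |2|<=|2| out[1]=4 → r--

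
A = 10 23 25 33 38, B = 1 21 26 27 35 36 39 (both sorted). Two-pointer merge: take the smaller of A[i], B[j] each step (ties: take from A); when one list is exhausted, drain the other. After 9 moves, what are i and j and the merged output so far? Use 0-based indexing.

[i=0,j=0] A[i]=10>B[j]=1 take 1 → j++
[i=0,j=1] A[i]=10<=B[j]=21 take 10 → i++
[i=1,j=1] A[i]=23>B[j]=21 take 21 → j++
[i=1,j=2] A[i]=23<=B[j]=26 take 23 → i++
[i=2,j=2] A[i]=25<=B[j]=26 take 25 → i++
[i=3,j=2] A[i]=33>B[j]=26 take 26 → j++
[i=3,j=3] A[i]=33>B[j]=27 take 27 → j++
[i=3,j=4] A[i]=33<=B[j]=35 take 33 → i++
[i=4,j=4] A[i]=38>B[j]=35 take 35 → j++

i=4, j=5, merged so far=[1, 10, 21, 23, 25, 26, 27, 33, 35]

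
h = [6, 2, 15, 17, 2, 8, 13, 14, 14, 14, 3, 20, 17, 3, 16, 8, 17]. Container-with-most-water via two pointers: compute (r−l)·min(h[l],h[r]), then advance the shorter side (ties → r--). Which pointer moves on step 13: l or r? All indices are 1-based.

l

l=1 r=17: min(6,17)*16=96 best=96 *, l++
l=2 r=17: min(2,17)*15=30 best=96, l++
l=3 r=17: min(15,17)*14=210 best=210 *, l++
l=4 r=17: min(17,17)*13=221 best=221 *, r--
l=4 r=16: min(17,8)*12=96 best=221, r--
l=4 r=15: min(17,16)*11=176 best=221, r--
l=4 r=14: min(17,3)*10=30 best=221, r--
l=4 r=13: min(17,17)*9=153 best=221, r--
l=4 r=12: min(17,20)*8=136 best=221, l++
l=5 r=12: min(2,20)*7=14 best=221, l++
l=6 r=12: min(8,20)*6=48 best=221, l++
l=7 r=12: min(13,20)*5=65 best=221, l++
l=8 r=12: min(14,20)*4=56 best=221, l++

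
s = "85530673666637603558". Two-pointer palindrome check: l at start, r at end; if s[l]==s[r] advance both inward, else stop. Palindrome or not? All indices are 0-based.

[0,19] '8'=='8' → l++,r--
[1,18] '5'=='5' → l++,r--
[2,17] '5'=='5' → l++,r--
[3,16] '3'=='3' → l++,r--
[4,15] '0'=='0' → l++,r--
[5,14] '6'=='6' → l++,r--
[6,13] '7'=='7' → l++,r--
[7,12] '3'=='3' → l++,r--
[8,11] '6'=='6' → l++,r--
[9,10] '6'=='6' → l++,r--

palindrome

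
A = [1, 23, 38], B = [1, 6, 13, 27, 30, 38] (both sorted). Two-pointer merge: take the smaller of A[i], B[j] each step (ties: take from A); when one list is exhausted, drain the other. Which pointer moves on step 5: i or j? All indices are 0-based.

i=0 j=0: A[i]=1<=B[j]=1 take 1, i++
i=1 j=0: A[i]=23>B[j]=1 take 1, j++
i=1 j=1: A[i]=23>B[j]=6 take 6, j++
i=1 j=2: A[i]=23>B[j]=13 take 13, j++
i=1 j=3: A[i]=23<=B[j]=27 take 23, i++

i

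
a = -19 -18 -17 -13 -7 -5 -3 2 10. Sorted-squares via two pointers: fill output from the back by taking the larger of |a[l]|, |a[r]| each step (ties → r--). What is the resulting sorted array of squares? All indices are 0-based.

[4, 9, 25, 49, 100, 169, 289, 324, 361]

[0,8] |-19|>|10| out[8]=361 → l++
[1,8] |-18|>|10| out[7]=324 → l++
[2,8] |-17|>|10| out[6]=289 → l++
[3,8] |-13|>|10| out[5]=169 → l++
[4,8] |-7|<=|10| out[4]=100 → r--
[4,7] |-7|>|2| out[3]=49 → l++
[5,7] |-5|>|2| out[2]=25 → l++
[6,7] |-3|>|2| out[1]=9 → l++
[7,7] |2|<=|2| out[0]=4 → r--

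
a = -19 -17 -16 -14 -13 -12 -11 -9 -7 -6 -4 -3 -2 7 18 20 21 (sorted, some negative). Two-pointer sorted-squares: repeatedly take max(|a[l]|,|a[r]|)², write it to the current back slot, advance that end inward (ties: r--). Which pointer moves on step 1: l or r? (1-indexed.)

l=1 r=17: |-19|<=|21| out[17]=441, r--

r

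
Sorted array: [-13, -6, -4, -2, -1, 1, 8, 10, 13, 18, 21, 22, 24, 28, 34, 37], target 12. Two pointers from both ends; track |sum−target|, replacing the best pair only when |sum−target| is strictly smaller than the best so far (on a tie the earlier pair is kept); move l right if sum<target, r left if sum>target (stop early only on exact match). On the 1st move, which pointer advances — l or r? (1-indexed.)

r

l=1 r=16: -13+37=24 d=12 *, r--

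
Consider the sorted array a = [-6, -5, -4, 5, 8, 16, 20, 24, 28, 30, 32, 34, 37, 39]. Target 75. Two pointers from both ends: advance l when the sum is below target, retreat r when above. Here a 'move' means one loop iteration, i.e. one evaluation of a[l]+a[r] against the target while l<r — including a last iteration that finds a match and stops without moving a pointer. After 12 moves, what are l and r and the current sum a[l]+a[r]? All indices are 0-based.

[0,13] -6+39=33 <75 → l++
[1,13] -5+39=34 <75 → l++
[2,13] -4+39=35 <75 → l++
[3,13] 5+39=44 <75 → l++
[4,13] 8+39=47 <75 → l++
[5,13] 16+39=55 <75 → l++
[6,13] 20+39=59 <75 → l++
[7,13] 24+39=63 <75 → l++
[8,13] 28+39=67 <75 → l++
[9,13] 30+39=69 <75 → l++
[10,13] 32+39=71 <75 → l++
[11,13] 34+39=73 <75 → l++

l=12, r=13, sum=76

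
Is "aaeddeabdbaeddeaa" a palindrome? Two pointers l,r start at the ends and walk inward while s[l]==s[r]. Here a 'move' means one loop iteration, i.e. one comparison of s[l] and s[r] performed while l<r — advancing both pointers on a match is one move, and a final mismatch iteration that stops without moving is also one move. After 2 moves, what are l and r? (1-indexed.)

l=3, r=15

l=1 r=17: 'a'=='a', l++,r--
l=2 r=16: 'a'=='a', l++,r--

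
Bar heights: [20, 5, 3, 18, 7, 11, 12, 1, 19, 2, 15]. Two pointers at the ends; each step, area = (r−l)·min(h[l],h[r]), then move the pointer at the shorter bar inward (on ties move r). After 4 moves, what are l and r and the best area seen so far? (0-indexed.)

l=0, r=6, best area=152

[0,10] min(20,15)*10=150 best=150 * → r--
[0,9] min(20,2)*9=18 best=150 → r--
[0,8] min(20,19)*8=152 best=152 * → r--
[0,7] min(20,1)*7=7 best=152 → r--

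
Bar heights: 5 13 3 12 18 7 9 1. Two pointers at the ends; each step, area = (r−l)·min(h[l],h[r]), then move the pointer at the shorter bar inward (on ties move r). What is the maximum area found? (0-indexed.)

max area = 45

l=0 r=7: min(5,1)*7=7 best=7 *, r--
l=0 r=6: min(5,9)*6=30 best=30 *, l++
l=1 r=6: min(13,9)*5=45 best=45 *, r--
l=1 r=5: min(13,7)*4=28 best=45, r--
l=1 r=4: min(13,18)*3=39 best=45, l++
l=2 r=4: min(3,18)*2=6 best=45, l++
l=3 r=4: min(12,18)*1=12 best=45, l++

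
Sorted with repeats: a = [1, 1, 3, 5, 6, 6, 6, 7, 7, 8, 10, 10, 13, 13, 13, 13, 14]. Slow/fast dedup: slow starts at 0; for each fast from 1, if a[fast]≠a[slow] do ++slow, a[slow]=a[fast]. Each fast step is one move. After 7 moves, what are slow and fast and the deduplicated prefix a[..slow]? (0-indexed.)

(s=0,f=1) a[fast]=1=a[slow] dup → fast++
(s=0,f=2) a[fast]=3≠a[slow]=1 write a[1]=3 → slow++,fast++
(s=1,f=3) a[fast]=5≠a[slow]=3 write a[2]=5 → slow++,fast++
(s=2,f=4) a[fast]=6≠a[slow]=5 write a[3]=6 → slow++,fast++
(s=3,f=5) a[fast]=6=a[slow] dup → fast++
(s=3,f=6) a[fast]=6=a[slow] dup → fast++
(s=3,f=7) a[fast]=7≠a[slow]=6 write a[4]=7 → slow++,fast++

slow=4, fast=8, prefix=[1, 3, 5, 6, 7]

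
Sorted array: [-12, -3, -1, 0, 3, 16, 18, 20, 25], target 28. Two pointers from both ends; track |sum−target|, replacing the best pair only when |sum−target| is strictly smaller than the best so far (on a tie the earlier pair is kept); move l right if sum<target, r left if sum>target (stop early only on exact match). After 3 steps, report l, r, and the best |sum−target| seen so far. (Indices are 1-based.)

l=4, r=9, best |Δ|=4

l=1 r=9: -12+25=13 d=15 *, l++
l=2 r=9: -3+25=22 d=6 *, l++
l=3 r=9: -1+25=24 d=4 *, l++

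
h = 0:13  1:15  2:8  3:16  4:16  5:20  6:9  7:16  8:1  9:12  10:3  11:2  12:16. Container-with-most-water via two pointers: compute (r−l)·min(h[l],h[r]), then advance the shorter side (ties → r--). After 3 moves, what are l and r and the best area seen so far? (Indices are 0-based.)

l=3, r=12, best area=165

[0,12] min(13,16)*12=156 best=156 * → l++
[1,12] min(15,16)*11=165 best=165 * → l++
[2,12] min(8,16)*10=80 best=165 → l++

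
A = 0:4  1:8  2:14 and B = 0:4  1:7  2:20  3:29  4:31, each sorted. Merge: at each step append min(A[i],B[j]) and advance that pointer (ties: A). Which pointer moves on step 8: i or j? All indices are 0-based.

i=0 j=0: A[i]=4<=B[j]=4 take 4, i++
i=1 j=0: A[i]=8>B[j]=4 take 4, j++
i=1 j=1: A[i]=8>B[j]=7 take 7, j++
i=1 j=2: A[i]=8<=B[j]=20 take 8, i++
i=2 j=2: A[i]=14<=B[j]=20 take 14, i++
i=3 j=2: A done, take B[j]=20, j++
i=3 j=3: A done, take B[j]=29, j++
i=3 j=4: A done, take B[j]=31, j++

j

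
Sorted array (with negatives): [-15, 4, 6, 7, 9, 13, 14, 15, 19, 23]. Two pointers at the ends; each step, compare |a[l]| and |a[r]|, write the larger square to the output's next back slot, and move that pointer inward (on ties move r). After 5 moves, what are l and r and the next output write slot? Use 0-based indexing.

l=1, r=5, next write slot=4

l=0 r=9: |-15|<=|23| out[9]=529, r--
l=0 r=8: |-15|<=|19| out[8]=361, r--
l=0 r=7: |-15|<=|15| out[7]=225, r--
l=0 r=6: |-15|>|14| out[6]=225, l++
l=1 r=6: |4|<=|14| out[5]=196, r--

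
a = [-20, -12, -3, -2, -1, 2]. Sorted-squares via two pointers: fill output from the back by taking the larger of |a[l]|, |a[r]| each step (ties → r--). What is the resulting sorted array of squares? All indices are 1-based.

l=1 r=6: |-20|>|2| out[6]=400, l++
l=2 r=6: |-12|>|2| out[5]=144, l++
l=3 r=6: |-3|>|2| out[4]=9, l++
l=4 r=6: |-2|<=|2| out[3]=4, r--
l=4 r=5: |-2|>|-1| out[2]=4, l++
l=5 r=5: |-1|<=|-1| out[1]=1, r--

[1, 4, 4, 9, 144, 400]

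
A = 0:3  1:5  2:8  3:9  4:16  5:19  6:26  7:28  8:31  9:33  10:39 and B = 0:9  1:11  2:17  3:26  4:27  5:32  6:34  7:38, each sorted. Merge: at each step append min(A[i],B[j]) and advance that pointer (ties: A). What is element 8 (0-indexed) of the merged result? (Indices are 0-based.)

merged[8] = 19

i=0 j=0: A[i]=3<=B[j]=9 take 3, i++
i=1 j=0: A[i]=5<=B[j]=9 take 5, i++
i=2 j=0: A[i]=8<=B[j]=9 take 8, i++
i=3 j=0: A[i]=9<=B[j]=9 take 9, i++
i=4 j=0: A[i]=16>B[j]=9 take 9, j++
i=4 j=1: A[i]=16>B[j]=11 take 11, j++
i=4 j=2: A[i]=16<=B[j]=17 take 16, i++
i=5 j=2: A[i]=19>B[j]=17 take 17, j++
i=5 j=3: A[i]=19<=B[j]=26 take 19, i++
i=6 j=3: A[i]=26<=B[j]=26 take 26, i++
i=7 j=3: A[i]=28>B[j]=26 take 26, j++
i=7 j=4: A[i]=28>B[j]=27 take 27, j++
i=7 j=5: A[i]=28<=B[j]=32 take 28, i++
i=8 j=5: A[i]=31<=B[j]=32 take 31, i++
i=9 j=5: A[i]=33>B[j]=32 take 32, j++
i=9 j=6: A[i]=33<=B[j]=34 take 33, i++
i=10 j=6: A[i]=39>B[j]=34 take 34, j++
i=10 j=7: A[i]=39>B[j]=38 take 38, j++
i=10 j=8: B done, take A[i]=39, i++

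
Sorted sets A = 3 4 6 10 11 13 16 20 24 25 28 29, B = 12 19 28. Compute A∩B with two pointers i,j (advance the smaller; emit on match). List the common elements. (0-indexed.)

[i=0,j=0] 3<12 → i++
[i=1,j=0] 4<12 → i++
[i=2,j=0] 6<12 → i++
[i=3,j=0] 10<12 → i++
[i=4,j=0] 11<12 → i++
[i=5,j=0] 13>12 → j++
[i=5,j=1] 13<19 → i++
[i=6,j=1] 16<19 → i++
[i=7,j=1] 20>19 → j++
[i=7,j=2] 20<28 → i++
[i=8,j=2] 24<28 → i++
[i=9,j=2] 25<28 → i++
[i=10,j=2] 28==28 emit → i++,j++

intersection = [28]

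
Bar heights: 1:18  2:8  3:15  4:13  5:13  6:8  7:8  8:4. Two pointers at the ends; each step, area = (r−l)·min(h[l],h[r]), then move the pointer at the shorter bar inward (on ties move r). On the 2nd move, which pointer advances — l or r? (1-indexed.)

r

l=1 r=8: min(18,4)*7=28 best=28 *, r--
l=1 r=7: min(18,8)*6=48 best=48 *, r--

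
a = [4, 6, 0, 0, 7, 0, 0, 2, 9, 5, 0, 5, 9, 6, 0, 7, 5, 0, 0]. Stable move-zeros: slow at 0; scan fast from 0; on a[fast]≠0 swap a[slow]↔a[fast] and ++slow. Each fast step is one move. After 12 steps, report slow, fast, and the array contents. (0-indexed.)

slow=7, fast=12, a=[4, 6, 7, 2, 9, 5, 5, 0, 0, 0, 0, 0, 9, 6, 0, 7, 5, 0, 0]

(s=0,f=0) a[fast]=4≠0 swap→a[0]=4 → slow++,fast++
(s=1,f=1) a[fast]=6≠0 swap→a[1]=6 → slow++,fast++
(s=2,f=2) a[fast]=0 → fast++
(s=2,f=3) a[fast]=0 → fast++
(s=2,f=4) a[fast]=7≠0 swap→a[2]=7 → slow++,fast++
(s=3,f=5) a[fast]=0 → fast++
(s=3,f=6) a[fast]=0 → fast++
(s=3,f=7) a[fast]=2≠0 swap→a[3]=2 → slow++,fast++
(s=4,f=8) a[fast]=9≠0 swap→a[4]=9 → slow++,fast++
(s=5,f=9) a[fast]=5≠0 swap→a[5]=5 → slow++,fast++
(s=6,f=10) a[fast]=0 → fast++
(s=6,f=11) a[fast]=5≠0 swap→a[6]=5 → slow++,fast++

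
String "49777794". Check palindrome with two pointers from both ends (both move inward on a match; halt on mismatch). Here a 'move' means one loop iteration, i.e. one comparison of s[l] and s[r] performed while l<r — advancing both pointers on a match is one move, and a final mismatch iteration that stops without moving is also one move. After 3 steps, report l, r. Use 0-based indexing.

[0,7] '4'=='4' → l++,r--
[1,6] '9'=='9' → l++,r--
[2,5] '7'=='7' → l++,r--

l=3, r=4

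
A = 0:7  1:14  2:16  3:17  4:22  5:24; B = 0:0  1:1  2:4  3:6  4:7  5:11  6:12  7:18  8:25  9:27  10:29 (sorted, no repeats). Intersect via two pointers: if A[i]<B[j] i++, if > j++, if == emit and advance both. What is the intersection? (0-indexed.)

i=0 j=0: 7>0, j++
i=0 j=1: 7>1, j++
i=0 j=2: 7>4, j++
i=0 j=3: 7>6, j++
i=0 j=4: 7==7 emit, i++,j++
i=1 j=5: 14>11, j++
i=1 j=6: 14>12, j++
i=1 j=7: 14<18, i++
i=2 j=7: 16<18, i++
i=3 j=7: 17<18, i++
i=4 j=7: 22>18, j++
i=4 j=8: 22<25, i++
i=5 j=8: 24<25, i++

intersection = [7]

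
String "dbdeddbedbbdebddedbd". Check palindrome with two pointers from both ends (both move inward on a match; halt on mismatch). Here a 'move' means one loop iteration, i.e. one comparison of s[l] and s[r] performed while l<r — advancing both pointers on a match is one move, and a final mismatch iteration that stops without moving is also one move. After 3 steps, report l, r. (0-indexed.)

l=0 r=19: 'd'=='d', l++,r--
l=1 r=18: 'b'=='b', l++,r--
l=2 r=17: 'd'=='d', l++,r--

l=3, r=16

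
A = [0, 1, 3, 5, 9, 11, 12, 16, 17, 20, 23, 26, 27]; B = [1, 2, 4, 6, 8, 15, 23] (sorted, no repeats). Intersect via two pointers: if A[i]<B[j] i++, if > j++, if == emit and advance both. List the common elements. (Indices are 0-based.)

[i=0,j=0] 0<1 → i++
[i=1,j=0] 1==1 emit → i++,j++
[i=2,j=1] 3>2 → j++
[i=2,j=2] 3<4 → i++
[i=3,j=2] 5>4 → j++
[i=3,j=3] 5<6 → i++
[i=4,j=3] 9>6 → j++
[i=4,j=4] 9>8 → j++
[i=4,j=5] 9<15 → i++
[i=5,j=5] 11<15 → i++
[i=6,j=5] 12<15 → i++
[i=7,j=5] 16>15 → j++
[i=7,j=6] 16<23 → i++
[i=8,j=6] 17<23 → i++
[i=9,j=6] 20<23 → i++
[i=10,j=6] 23==23 emit → i++,j++

intersection = [1, 23]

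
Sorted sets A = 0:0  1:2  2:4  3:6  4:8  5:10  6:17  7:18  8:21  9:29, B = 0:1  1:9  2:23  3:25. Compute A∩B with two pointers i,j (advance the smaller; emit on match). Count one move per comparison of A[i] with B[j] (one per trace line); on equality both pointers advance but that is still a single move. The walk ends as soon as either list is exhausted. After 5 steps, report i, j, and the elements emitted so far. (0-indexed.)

i=0 j=0: 0<1, i++
i=1 j=0: 2>1, j++
i=1 j=1: 2<9, i++
i=2 j=1: 4<9, i++
i=3 j=1: 6<9, i++

i=4, j=1, emitted=[]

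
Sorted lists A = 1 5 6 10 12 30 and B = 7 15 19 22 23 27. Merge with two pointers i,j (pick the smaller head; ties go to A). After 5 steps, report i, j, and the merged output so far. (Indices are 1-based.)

i=5, j=2, merged so far=[1, 5, 6, 7, 10]

i=1 j=1: A[i]=1<=B[j]=7 take 1, i++
i=2 j=1: A[i]=5<=B[j]=7 take 5, i++
i=3 j=1: A[i]=6<=B[j]=7 take 6, i++
i=4 j=1: A[i]=10>B[j]=7 take 7, j++
i=4 j=2: A[i]=10<=B[j]=15 take 10, i++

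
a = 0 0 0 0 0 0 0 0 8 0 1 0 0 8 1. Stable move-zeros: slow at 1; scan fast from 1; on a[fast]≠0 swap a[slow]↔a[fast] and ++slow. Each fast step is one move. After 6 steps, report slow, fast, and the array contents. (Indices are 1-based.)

slow=1, fast=7, a=[0, 0, 0, 0, 0, 0, 0, 0, 8, 0, 1, 0, 0, 8, 1]

(s=1,f=1) a[fast]=0 → fast++
(s=1,f=2) a[fast]=0 → fast++
(s=1,f=3) a[fast]=0 → fast++
(s=1,f=4) a[fast]=0 → fast++
(s=1,f=5) a[fast]=0 → fast++
(s=1,f=6) a[fast]=0 → fast++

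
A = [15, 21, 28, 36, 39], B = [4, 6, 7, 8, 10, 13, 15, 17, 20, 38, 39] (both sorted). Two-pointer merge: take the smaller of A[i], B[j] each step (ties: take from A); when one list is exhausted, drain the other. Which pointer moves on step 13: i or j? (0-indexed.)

i

[i=0,j=0] A[i]=15>B[j]=4 take 4 → j++
[i=0,j=1] A[i]=15>B[j]=6 take 6 → j++
[i=0,j=2] A[i]=15>B[j]=7 take 7 → j++
[i=0,j=3] A[i]=15>B[j]=8 take 8 → j++
[i=0,j=4] A[i]=15>B[j]=10 take 10 → j++
[i=0,j=5] A[i]=15>B[j]=13 take 13 → j++
[i=0,j=6] A[i]=15<=B[j]=15 take 15 → i++
[i=1,j=6] A[i]=21>B[j]=15 take 15 → j++
[i=1,j=7] A[i]=21>B[j]=17 take 17 → j++
[i=1,j=8] A[i]=21>B[j]=20 take 20 → j++
[i=1,j=9] A[i]=21<=B[j]=38 take 21 → i++
[i=2,j=9] A[i]=28<=B[j]=38 take 28 → i++
[i=3,j=9] A[i]=36<=B[j]=38 take 36 → i++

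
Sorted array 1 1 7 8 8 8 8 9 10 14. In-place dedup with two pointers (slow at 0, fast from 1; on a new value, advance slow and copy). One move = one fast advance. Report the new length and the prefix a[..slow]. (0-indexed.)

length 6; prefix = [1, 7, 8, 9, 10, 14]

slow=0 fast=1: a[fast]=1=a[slow] dup, fast++
slow=0 fast=2: a[fast]=7≠a[slow]=1 write a[1]=7, slow++,fast++
slow=1 fast=3: a[fast]=8≠a[slow]=7 write a[2]=8, slow++,fast++
slow=2 fast=4: a[fast]=8=a[slow] dup, fast++
slow=2 fast=5: a[fast]=8=a[slow] dup, fast++
slow=2 fast=6: a[fast]=8=a[slow] dup, fast++
slow=2 fast=7: a[fast]=9≠a[slow]=8 write a[3]=9, slow++,fast++
slow=3 fast=8: a[fast]=10≠a[slow]=9 write a[4]=10, slow++,fast++
slow=4 fast=9: a[fast]=14≠a[slow]=10 write a[5]=14, slow++,fast++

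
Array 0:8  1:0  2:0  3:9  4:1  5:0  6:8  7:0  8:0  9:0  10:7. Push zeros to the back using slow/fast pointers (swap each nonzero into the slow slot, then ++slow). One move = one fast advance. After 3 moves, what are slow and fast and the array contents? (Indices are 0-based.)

slow=0 fast=0: a[fast]=8≠0 swap→a[0]=8, slow++,fast++
slow=1 fast=1: a[fast]=0, fast++
slow=1 fast=2: a[fast]=0, fast++

slow=1, fast=3, a=[8, 0, 0, 9, 1, 0, 8, 0, 0, 0, 7]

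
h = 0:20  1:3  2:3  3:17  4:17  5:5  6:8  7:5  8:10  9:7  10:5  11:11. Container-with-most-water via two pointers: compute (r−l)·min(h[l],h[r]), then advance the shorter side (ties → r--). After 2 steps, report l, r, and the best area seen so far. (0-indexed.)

l=0, r=9, best area=121

l=0 r=11: min(20,11)*11=121 best=121 *, r--
l=0 r=10: min(20,5)*10=50 best=121, r--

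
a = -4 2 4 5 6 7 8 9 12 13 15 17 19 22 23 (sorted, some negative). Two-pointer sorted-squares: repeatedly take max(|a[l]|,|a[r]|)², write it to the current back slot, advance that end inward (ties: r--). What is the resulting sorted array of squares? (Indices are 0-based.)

[0,14] |-4|<=|23| out[14]=529 → r--
[0,13] |-4|<=|22| out[13]=484 → r--
[0,12] |-4|<=|19| out[12]=361 → r--
[0,11] |-4|<=|17| out[11]=289 → r--
[0,10] |-4|<=|15| out[10]=225 → r--
[0,9] |-4|<=|13| out[9]=169 → r--
[0,8] |-4|<=|12| out[8]=144 → r--
[0,7] |-4|<=|9| out[7]=81 → r--
[0,6] |-4|<=|8| out[6]=64 → r--
[0,5] |-4|<=|7| out[5]=49 → r--
[0,4] |-4|<=|6| out[4]=36 → r--
[0,3] |-4|<=|5| out[3]=25 → r--
[0,2] |-4|<=|4| out[2]=16 → r--
[0,1] |-4|>|2| out[1]=16 → l++
[1,1] |2|<=|2| out[0]=4 → r--

[4, 16, 16, 25, 36, 49, 64, 81, 144, 169, 225, 289, 361, 484, 529]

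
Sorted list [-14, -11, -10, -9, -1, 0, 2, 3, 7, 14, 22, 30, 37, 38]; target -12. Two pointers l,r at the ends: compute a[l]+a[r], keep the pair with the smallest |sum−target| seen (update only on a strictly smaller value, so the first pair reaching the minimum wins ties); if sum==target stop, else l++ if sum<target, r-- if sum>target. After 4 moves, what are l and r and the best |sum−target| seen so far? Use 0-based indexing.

l=0 r=13: -14+38=24 d=36 *, r--
l=0 r=12: -14+37=23 d=35 *, r--
l=0 r=11: -14+30=16 d=28 *, r--
l=0 r=10: -14+22=8 d=20 *, r--

l=0, r=9, best |Δ|=20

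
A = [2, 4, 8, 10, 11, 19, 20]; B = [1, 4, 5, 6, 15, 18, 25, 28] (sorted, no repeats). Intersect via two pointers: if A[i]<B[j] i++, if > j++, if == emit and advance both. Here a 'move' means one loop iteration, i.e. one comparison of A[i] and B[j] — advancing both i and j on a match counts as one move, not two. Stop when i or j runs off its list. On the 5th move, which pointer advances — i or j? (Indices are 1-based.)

[i=1,j=1] 2>1 → j++
[i=1,j=2] 2<4 → i++
[i=2,j=2] 4==4 emit → i++,j++
[i=3,j=3] 8>5 → j++
[i=3,j=4] 8>6 → j++

j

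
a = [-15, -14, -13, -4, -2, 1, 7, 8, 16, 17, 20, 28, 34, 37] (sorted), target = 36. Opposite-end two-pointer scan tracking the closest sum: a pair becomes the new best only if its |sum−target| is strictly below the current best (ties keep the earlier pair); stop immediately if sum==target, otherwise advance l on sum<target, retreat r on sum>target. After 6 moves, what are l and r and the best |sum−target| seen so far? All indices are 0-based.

[0,13] -15+37=22 d=14 * → l++
[1,13] -14+37=23 d=13 * → l++
[2,13] -13+37=24 d=12 * → l++
[3,13] -4+37=33 d=3 * → l++
[4,13] -2+37=35 d=1 * → l++
[5,13] 1+37=38 d=2 → r--

l=5, r=12, best |Δ|=1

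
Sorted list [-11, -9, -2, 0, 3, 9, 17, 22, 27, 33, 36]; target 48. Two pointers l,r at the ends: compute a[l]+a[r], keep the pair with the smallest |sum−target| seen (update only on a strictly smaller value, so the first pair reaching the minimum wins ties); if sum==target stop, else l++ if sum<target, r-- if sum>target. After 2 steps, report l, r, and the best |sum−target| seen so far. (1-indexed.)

l=3, r=11, best |Δ|=21

[1,11] -11+36=25 d=23 * → l++
[2,11] -9+36=27 d=21 * → l++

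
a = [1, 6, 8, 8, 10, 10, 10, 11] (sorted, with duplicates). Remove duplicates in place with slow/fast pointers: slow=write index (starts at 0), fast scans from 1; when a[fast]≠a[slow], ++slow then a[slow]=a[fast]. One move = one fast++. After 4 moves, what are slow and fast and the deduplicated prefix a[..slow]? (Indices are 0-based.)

slow=0 fast=1: a[fast]=6≠a[slow]=1 write a[1]=6, slow++,fast++
slow=1 fast=2: a[fast]=8≠a[slow]=6 write a[2]=8, slow++,fast++
slow=2 fast=3: a[fast]=8=a[slow] dup, fast++
slow=2 fast=4: a[fast]=10≠a[slow]=8 write a[3]=10, slow++,fast++

slow=3, fast=5, prefix=[1, 6, 8, 10]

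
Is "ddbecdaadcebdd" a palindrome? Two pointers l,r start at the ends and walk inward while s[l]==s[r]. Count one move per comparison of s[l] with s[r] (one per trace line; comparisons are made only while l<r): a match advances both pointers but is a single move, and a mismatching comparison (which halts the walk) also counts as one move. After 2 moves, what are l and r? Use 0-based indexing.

l=0 r=13: 'd'=='d', l++,r--
l=1 r=12: 'd'=='d', l++,r--

l=2, r=11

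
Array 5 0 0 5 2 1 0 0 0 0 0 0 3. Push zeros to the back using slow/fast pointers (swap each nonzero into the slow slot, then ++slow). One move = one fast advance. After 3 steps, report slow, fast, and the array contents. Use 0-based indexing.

slow=1, fast=3, a=[5, 0, 0, 5, 2, 1, 0, 0, 0, 0, 0, 0, 3]

(s=0,f=0) a[fast]=5≠0 swap→a[0]=5 → slow++,fast++
(s=1,f=1) a[fast]=0 → fast++
(s=1,f=2) a[fast]=0 → fast++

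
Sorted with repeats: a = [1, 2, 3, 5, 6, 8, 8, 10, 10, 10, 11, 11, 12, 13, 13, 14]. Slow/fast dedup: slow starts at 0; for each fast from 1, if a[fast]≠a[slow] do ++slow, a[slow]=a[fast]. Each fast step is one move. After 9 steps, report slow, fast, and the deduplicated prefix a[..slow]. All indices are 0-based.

(s=0,f=1) a[fast]=2≠a[slow]=1 write a[1]=2 → slow++,fast++
(s=1,f=2) a[fast]=3≠a[slow]=2 write a[2]=3 → slow++,fast++
(s=2,f=3) a[fast]=5≠a[slow]=3 write a[3]=5 → slow++,fast++
(s=3,f=4) a[fast]=6≠a[slow]=5 write a[4]=6 → slow++,fast++
(s=4,f=5) a[fast]=8≠a[slow]=6 write a[5]=8 → slow++,fast++
(s=5,f=6) a[fast]=8=a[slow] dup → fast++
(s=5,f=7) a[fast]=10≠a[slow]=8 write a[6]=10 → slow++,fast++
(s=6,f=8) a[fast]=10=a[slow] dup → fast++
(s=6,f=9) a[fast]=10=a[slow] dup → fast++

slow=6, fast=10, prefix=[1, 2, 3, 5, 6, 8, 10]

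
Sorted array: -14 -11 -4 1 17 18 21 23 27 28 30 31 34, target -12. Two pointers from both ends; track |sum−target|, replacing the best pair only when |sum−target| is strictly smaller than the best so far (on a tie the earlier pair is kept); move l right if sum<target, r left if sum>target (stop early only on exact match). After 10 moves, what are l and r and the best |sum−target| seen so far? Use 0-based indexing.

l=1, r=3, best |Δ|=1

[0,12] -14+34=20 d=32 * → r--
[0,11] -14+31=17 d=29 * → r--
[0,10] -14+30=16 d=28 * → r--
[0,9] -14+28=14 d=26 * → r--
[0,8] -14+27=13 d=25 * → r--
[0,7] -14+23=9 d=21 * → r--
[0,6] -14+21=7 d=19 * → r--
[0,5] -14+18=4 d=16 * → r--
[0,4] -14+17=3 d=15 * → r--
[0,3] -14+1=-13 d=1 * → l++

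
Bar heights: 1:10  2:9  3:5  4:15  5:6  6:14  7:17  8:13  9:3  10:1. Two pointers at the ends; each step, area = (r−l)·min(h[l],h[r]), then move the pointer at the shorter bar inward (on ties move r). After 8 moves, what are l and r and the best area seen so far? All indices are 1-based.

[1,10] min(10,1)*9=9 best=9 * → r--
[1,9] min(10,3)*8=24 best=24 * → r--
[1,8] min(10,13)*7=70 best=70 * → l++
[2,8] min(9,13)*6=54 best=70 → l++
[3,8] min(5,13)*5=25 best=70 → l++
[4,8] min(15,13)*4=52 best=70 → r--
[4,7] min(15,17)*3=45 best=70 → l++
[5,7] min(6,17)*2=12 best=70 → l++

l=6, r=7, best area=70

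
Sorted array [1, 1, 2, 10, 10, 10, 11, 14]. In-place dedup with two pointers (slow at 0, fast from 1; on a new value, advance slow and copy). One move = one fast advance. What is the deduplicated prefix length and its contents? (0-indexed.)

slow=0 fast=1: a[fast]=1=a[slow] dup, fast++
slow=0 fast=2: a[fast]=2≠a[slow]=1 write a[1]=2, slow++,fast++
slow=1 fast=3: a[fast]=10≠a[slow]=2 write a[2]=10, slow++,fast++
slow=2 fast=4: a[fast]=10=a[slow] dup, fast++
slow=2 fast=5: a[fast]=10=a[slow] dup, fast++
slow=2 fast=6: a[fast]=11≠a[slow]=10 write a[3]=11, slow++,fast++
slow=3 fast=7: a[fast]=14≠a[slow]=11 write a[4]=14, slow++,fast++

length 5; prefix = [1, 2, 10, 11, 14]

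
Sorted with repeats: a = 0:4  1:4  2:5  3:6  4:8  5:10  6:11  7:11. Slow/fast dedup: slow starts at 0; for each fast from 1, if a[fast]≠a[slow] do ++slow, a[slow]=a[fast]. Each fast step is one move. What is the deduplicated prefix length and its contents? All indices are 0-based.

length 6; prefix = [4, 5, 6, 8, 10, 11]

slow=0 fast=1: a[fast]=4=a[slow] dup, fast++
slow=0 fast=2: a[fast]=5≠a[slow]=4 write a[1]=5, slow++,fast++
slow=1 fast=3: a[fast]=6≠a[slow]=5 write a[2]=6, slow++,fast++
slow=2 fast=4: a[fast]=8≠a[slow]=6 write a[3]=8, slow++,fast++
slow=3 fast=5: a[fast]=10≠a[slow]=8 write a[4]=10, slow++,fast++
slow=4 fast=6: a[fast]=11≠a[slow]=10 write a[5]=11, slow++,fast++
slow=5 fast=7: a[fast]=11=a[slow] dup, fast++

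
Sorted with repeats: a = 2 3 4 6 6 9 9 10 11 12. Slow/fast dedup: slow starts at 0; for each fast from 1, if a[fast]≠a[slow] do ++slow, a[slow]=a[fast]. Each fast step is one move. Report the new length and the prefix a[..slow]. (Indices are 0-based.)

length 8; prefix = [2, 3, 4, 6, 9, 10, 11, 12]

(s=0,f=1) a[fast]=3≠a[slow]=2 write a[1]=3 → slow++,fast++
(s=1,f=2) a[fast]=4≠a[slow]=3 write a[2]=4 → slow++,fast++
(s=2,f=3) a[fast]=6≠a[slow]=4 write a[3]=6 → slow++,fast++
(s=3,f=4) a[fast]=6=a[slow] dup → fast++
(s=3,f=5) a[fast]=9≠a[slow]=6 write a[4]=9 → slow++,fast++
(s=4,f=6) a[fast]=9=a[slow] dup → fast++
(s=4,f=7) a[fast]=10≠a[slow]=9 write a[5]=10 → slow++,fast++
(s=5,f=8) a[fast]=11≠a[slow]=10 write a[6]=11 → slow++,fast++
(s=6,f=9) a[fast]=12≠a[slow]=11 write a[7]=12 → slow++,fast++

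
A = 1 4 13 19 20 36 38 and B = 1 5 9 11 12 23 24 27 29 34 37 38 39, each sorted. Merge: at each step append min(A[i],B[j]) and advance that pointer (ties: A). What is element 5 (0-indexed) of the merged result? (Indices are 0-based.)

i=0 j=0: A[i]=1<=B[j]=1 take 1, i++
i=1 j=0: A[i]=4>B[j]=1 take 1, j++
i=1 j=1: A[i]=4<=B[j]=5 take 4, i++
i=2 j=1: A[i]=13>B[j]=5 take 5, j++
i=2 j=2: A[i]=13>B[j]=9 take 9, j++
i=2 j=3: A[i]=13>B[j]=11 take 11, j++
i=2 j=4: A[i]=13>B[j]=12 take 12, j++
i=2 j=5: A[i]=13<=B[j]=23 take 13, i++
i=3 j=5: A[i]=19<=B[j]=23 take 19, i++
i=4 j=5: A[i]=20<=B[j]=23 take 20, i++
i=5 j=5: A[i]=36>B[j]=23 take 23, j++
i=5 j=6: A[i]=36>B[j]=24 take 24, j++
i=5 j=7: A[i]=36>B[j]=27 take 27, j++
i=5 j=8: A[i]=36>B[j]=29 take 29, j++
i=5 j=9: A[i]=36>B[j]=34 take 34, j++
i=5 j=10: A[i]=36<=B[j]=37 take 36, i++
i=6 j=10: A[i]=38>B[j]=37 take 37, j++
i=6 j=11: A[i]=38<=B[j]=38 take 38, i++
i=7 j=11: A done, take B[j]=38, j++
i=7 j=12: A done, take B[j]=39, j++

merged[5] = 11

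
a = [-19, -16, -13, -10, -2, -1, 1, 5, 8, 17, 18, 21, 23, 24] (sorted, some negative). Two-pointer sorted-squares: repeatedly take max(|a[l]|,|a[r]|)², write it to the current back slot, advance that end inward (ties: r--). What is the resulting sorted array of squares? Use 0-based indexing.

l=0 r=13: |-19|<=|24| out[13]=576, r--
l=0 r=12: |-19|<=|23| out[12]=529, r--
l=0 r=11: |-19|<=|21| out[11]=441, r--
l=0 r=10: |-19|>|18| out[10]=361, l++
l=1 r=10: |-16|<=|18| out[9]=324, r--
l=1 r=9: |-16|<=|17| out[8]=289, r--
l=1 r=8: |-16|>|8| out[7]=256, l++
l=2 r=8: |-13|>|8| out[6]=169, l++
l=3 r=8: |-10|>|8| out[5]=100, l++
l=4 r=8: |-2|<=|8| out[4]=64, r--
l=4 r=7: |-2|<=|5| out[3]=25, r--
l=4 r=6: |-2|>|1| out[2]=4, l++
l=5 r=6: |-1|<=|1| out[1]=1, r--
l=5 r=5: |-1|<=|-1| out[0]=1, r--

[1, 1, 4, 25, 64, 100, 169, 256, 289, 324, 361, 441, 529, 576]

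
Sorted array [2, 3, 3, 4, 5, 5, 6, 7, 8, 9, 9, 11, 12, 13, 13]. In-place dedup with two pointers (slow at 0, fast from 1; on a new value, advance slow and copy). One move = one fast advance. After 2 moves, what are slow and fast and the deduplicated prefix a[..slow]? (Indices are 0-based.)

slow=0 fast=1: a[fast]=3≠a[slow]=2 write a[1]=3, slow++,fast++
slow=1 fast=2: a[fast]=3=a[slow] dup, fast++

slow=1, fast=3, prefix=[2, 3]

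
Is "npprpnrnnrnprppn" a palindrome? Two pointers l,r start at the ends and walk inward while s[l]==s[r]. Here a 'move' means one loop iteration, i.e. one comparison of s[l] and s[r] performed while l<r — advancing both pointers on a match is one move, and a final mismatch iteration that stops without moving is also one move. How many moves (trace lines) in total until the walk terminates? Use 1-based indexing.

8 moves

[1,16] 'n'=='n' → l++,r--
[2,15] 'p'=='p' → l++,r--
[3,14] 'p'=='p' → l++,r--
[4,13] 'r'=='r' → l++,r--
[5,12] 'p'=='p' → l++,r--
[6,11] 'n'=='n' → l++,r--
[7,10] 'r'=='r' → l++,r--
[8,9] 'n'=='n' → l++,r--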